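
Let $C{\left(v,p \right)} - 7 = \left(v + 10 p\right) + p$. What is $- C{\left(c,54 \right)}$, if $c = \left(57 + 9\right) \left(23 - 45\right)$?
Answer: $851$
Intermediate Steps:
$c = -1452$ ($c = 66 \left(-22\right) = -1452$)
$C{\left(v,p \right)} = 7 + v + 11 p$ ($C{\left(v,p \right)} = 7 + \left(\left(v + 10 p\right) + p\right) = 7 + \left(v + 11 p\right) = 7 + v + 11 p$)
$- C{\left(c,54 \right)} = - (7 - 1452 + 11 \cdot 54) = - (7 - 1452 + 594) = \left(-1\right) \left(-851\right) = 851$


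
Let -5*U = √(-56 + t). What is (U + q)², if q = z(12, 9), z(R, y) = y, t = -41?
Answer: (45 - I*√97)²/25 ≈ 77.12 - 35.456*I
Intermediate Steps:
q = 9
U = -I*√97/5 (U = -√(-56 - 41)/5 = -I*√97/5 ≈ -1.9698*I)
(U + q)² = (-I*√97/5 + 9)² = (9 - I*√97/5)²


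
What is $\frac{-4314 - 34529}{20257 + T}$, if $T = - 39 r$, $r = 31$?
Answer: $- \frac{38843}{19048} \approx -2.0392$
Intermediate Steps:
$T = -1209$ ($T = \left(-39\right) 31 = -1209$)
$\frac{-4314 - 34529}{20257 + T} = \frac{-4314 - 34529}{20257 - 1209} = - \frac{38843}{19048}$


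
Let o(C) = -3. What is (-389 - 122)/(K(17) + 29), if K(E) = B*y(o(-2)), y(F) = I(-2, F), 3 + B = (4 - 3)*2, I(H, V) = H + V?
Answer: -511/34 ≈ -15.029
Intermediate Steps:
B = -1 (B = -3 + (4 - 3)*2 = -3 + 1*2 = -3 + 2 = -1)
y(F) = -2 + F
K(E) = 5 (K(E) = -(-2 - 3) = -1*(-5) = 5)
(-389 - 122)/(K(17) + 29) = (-389 - 122)/(5 + 29) = -511/34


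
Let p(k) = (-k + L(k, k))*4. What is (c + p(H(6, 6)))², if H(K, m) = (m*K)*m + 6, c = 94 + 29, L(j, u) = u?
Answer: 15129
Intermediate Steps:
c = 123
H(K, m) = 6 + K*m² (H(K, m) = (K*m)*m + 6 = K*m² + 6 = 6 + K*m²)
p(k) = 0 (p(k) = (-k + k)*4 = 0*4 = 0)
(c + p(H(6, 6)))² = (123 + 0)² = 123² = 15129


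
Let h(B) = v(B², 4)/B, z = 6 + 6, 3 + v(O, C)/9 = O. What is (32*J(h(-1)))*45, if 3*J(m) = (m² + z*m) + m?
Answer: 267840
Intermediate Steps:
v(O, C) = -27 + 9*O
z = 12
h(B) = (-27 + 9*B²)/B
J(m) = m²/3 + 13*m/3 (J(m) = ((m² + 12*m) + m)/3 = (m² + 13*m)/3 = m²/3 + 13*m/3)
(32*J(h(-1)))*45 = (32*((-27/(-1) + 9*(-1))*(13 + (-27/(-1) + 9*(-1)))/3))*45 = (32*((-27*(-1) - 9)*(13 + (-27*(-1) - 9))/3))*45 = (32*((27 - 9)*(13 + (27 - 9))/3))*45 = (32*((⅓)*18*(13 + 18)))*45 = (32*((⅓)*18*31))*45 = (32*186)*45 = 5952*45 = 267840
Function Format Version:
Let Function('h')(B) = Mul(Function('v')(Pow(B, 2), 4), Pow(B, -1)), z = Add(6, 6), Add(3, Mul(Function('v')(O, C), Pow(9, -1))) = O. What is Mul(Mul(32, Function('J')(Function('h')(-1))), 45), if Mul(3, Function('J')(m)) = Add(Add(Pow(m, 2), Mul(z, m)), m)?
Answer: 267840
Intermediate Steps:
Function('v')(O, C) = Add(-27, Mul(9, O))
z = 12
Function('h')(B) = Mul(Pow(B, -1), Add(-27, Mul(9, Pow(B, 2)))) (Function('h')(B) = Mul(Add(-27, Mul(9, Pow(B, 2))), Pow(B, -1)) = Mul(Pow(B, -1), Add(-27, Mul(9, Pow(B, 2)))))
Function('J')(m) = Add(Mul(Rational(1, 3), Pow(m, 2)), Mul(Rational(13, 3), m)) (Function('J')(m) = Mul(Rational(1, 3), Add(Add(Pow(m, 2), Mul(12, m)), m)) = Mul(Rational(1, 3), Add(Pow(m, 2), Mul(13, m))) = Add(Mul(Rational(1, 3), Pow(m, 2)), Mul(Rational(13, 3), m)))
Mul(Mul(32, Function('J')(Function('h')(-1))), 45) = Mul(Mul(32, Mul(Rational(1, 3), Add(Mul(-27, Pow(-1, -1)), Mul(9, -1)), Add(13, Add(Mul(-27, Pow(-1, -1)), Mul(9, -1))))), 45) = Mul(Mul(32, Mul(Rational(1, 3), Add(Mul(-27, -1), -9), Add(13, Add(Mul(-27, -1), -9)))), 45) = Mul(Mul(32, Mul(Rational(1, 3), Add(27, -9), Add(13, Add(27, -9)))), 45) = Mul(Mul(32, Mul(Rational(1, 3), 18, Add(13, 18))), 45) = Mul(Mul(32, Mul(Rational(1, 3), 18, 31)), 45) = Mul(Mul(32, 186), 45) = Mul(5952, 45) = 267840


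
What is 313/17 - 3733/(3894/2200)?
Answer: -6290699/3009 ≈ -2090.6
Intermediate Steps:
313/17 - 3733/(3894/2200) = 313*(1/17) - 3733/(3894*(1/2200)) = 313/17 - 3733/177/100 = 313/17 - 3733*100/177 = 313/17 - 373300/177 = -6290699/3009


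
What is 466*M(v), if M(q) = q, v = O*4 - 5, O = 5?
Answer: 6990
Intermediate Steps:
v = 15 (v = 5*4 - 5 = 20 - 5 = 15)
466*M(v) = 466*15 = 6990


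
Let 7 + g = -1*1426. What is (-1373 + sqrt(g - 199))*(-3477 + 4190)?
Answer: -978949 + 2852*I*sqrt(102) ≈ -9.7895e+5 + 28804.0*I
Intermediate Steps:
g = -1433 (g = -7 - 1*1426 = -7 - 1426 = -1433)
(-1373 + sqrt(g - 199))*(-3477 + 4190) = (-1373 + sqrt(-1433 - 199))*(-3477 + 4190) = (-1373 + sqrt(-1632))*713 = (-1373 + 4*I*sqrt(102))*713 = -978949 + 2852*I*sqrt(102)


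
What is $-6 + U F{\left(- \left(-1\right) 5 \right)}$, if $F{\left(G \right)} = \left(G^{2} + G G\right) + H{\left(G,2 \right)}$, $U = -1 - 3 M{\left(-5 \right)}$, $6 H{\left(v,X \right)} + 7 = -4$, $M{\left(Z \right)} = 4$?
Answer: $- \frac{3793}{6} \approx -632.17$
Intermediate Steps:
$H{\left(v,X \right)} = - \frac{11}{6}$ ($H{\left(v,X \right)} = - \frac{7}{6} + \frac{1}{6} \left(-4\right) = - \frac{7}{6} - \frac{2}{3} = - \frac{11}{6}$)
$U = -13$ ($U = -1 - 12 = -13$)
$F{\left(G \right)} = - \frac{11}{6} + 2 G^{2}$ ($F{\left(G \right)} = \left(G^{2} + G G\right) - \frac{11}{6} = \left(G^{2} + G^{2}\right) - \frac{11}{6} = 2 G^{2} - \frac{11}{6} = - \frac{11}{6} + 2 G^{2}$)
$-6 + U F{\left(- \left(-1\right) 5 \right)} = -6 - 13 \left(- \frac{11}{6} + 2 \left(- \left(-1\right) 5\right)^{2}\right) = -6 - 13 \left(- \frac{11}{6} + 2 \left(\left(-1\right) \left(-5\right)\right)^{2}\right) = -6 - 13 \left(- \frac{11}{6} + 2 \cdot 5^{2}\right) = -6 - 13 \left(- \frac{11}{6} + 2 \cdot 25\right) = -6 - 13 \left(- \frac{11}{6} + 50\right) = -6 - \frac{3757}{6} = - \frac{3793}{6}$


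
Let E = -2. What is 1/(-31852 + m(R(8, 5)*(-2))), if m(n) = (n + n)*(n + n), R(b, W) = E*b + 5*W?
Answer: -1/30556 ≈ -3.2727e-5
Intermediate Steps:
R(b, W) = -2*b + 5*W
m(n) = 4*n² (m(n) = (2*n)*(2*n) = 4*n²)
1/(-31852 + m(R(8, 5)*(-2))) = 1/(-31852 + 4*((-2*8 + 5*5)*(-2))²) = 1/(-31852 + 4*((-16 + 25)*(-2))²) = 1/(-31852 + 4*(9*(-2))²) = 1/(-31852 + 4*(-18)²) = 1/(-31852 + 4*324) = 1/(-31852 + 1296) = 1/(-30556) = -1/30556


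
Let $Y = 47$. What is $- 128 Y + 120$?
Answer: $-5896$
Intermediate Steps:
$- 128 Y + 120 = \left(-128\right) 47 + 120 = -6016 + 120 = -5896$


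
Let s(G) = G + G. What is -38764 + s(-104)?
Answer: -38972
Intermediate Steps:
s(G) = 2*G
-38764 + s(-104) = -38764 + 2*(-104) = -38764 - 208 = -38972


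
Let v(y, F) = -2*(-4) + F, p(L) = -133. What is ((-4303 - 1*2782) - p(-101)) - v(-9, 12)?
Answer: -6972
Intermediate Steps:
v(y, F) = 8 + F
((-4303 - 1*2782) - p(-101)) - v(-9, 12) = ((-4303 - 1*2782) - 1*(-133)) - (8 + 12) = ((-4303 - 2782) + 133) - 1*20 = (-7085 + 133) - 20 = -6952 - 20 = -6972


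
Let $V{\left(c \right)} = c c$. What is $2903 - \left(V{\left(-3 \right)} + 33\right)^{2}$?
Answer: $1139$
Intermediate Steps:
$V{\left(c \right)} = c^{2}$
$2903 - \left(V{\left(-3 \right)} + 33\right)^{2} = 2903 - \left(\left(-3\right)^{2} + 33\right)^{2} = 2903 - \left(9 + 33\right)^{2} = 2903 - 42^{2} = 2903 - 1764 = 1139$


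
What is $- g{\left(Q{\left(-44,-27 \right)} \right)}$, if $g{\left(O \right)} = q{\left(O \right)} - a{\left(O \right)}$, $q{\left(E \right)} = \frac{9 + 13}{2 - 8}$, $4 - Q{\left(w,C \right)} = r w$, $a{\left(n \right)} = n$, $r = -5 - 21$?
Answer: $- \frac{3409}{3} \approx -1136.3$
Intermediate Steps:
$r = -26$ ($r = -5 - 21 = -26$)
$Q{\left(w,C \right)} = 4 + 26 w$ ($Q{\left(w,C \right)} = 4 - - 26 w = 4 + 26 w$)
$q{\left(E \right)} = - \frac{11}{3}$ ($q{\left(E \right)} = \frac{22}{-6} = 22 \left(- \frac{1}{6}\right) = - \frac{11}{3}$)
$g{\left(O \right)} = - \frac{11}{3} - O$
$- g{\left(Q{\left(-44,-27 \right)} \right)} = - (- \frac{11}{3} - \left(4 + 26 \left(-44\right)\right)) = - (- \frac{11}{3} - \left(4 - 1144\right)) = - (- \frac{11}{3} - -1140) = - (- \frac{11}{3} + 1140) = \left(-1\right) \frac{3409}{3} = - \frac{3409}{3}$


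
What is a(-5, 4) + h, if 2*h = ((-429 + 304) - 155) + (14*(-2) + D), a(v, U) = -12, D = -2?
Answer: -167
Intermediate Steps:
h = -155 (h = (((-429 + 304) - 155) + (14*(-2) - 2))/2 = ((-125 - 155) + (-28 - 2))/2 = (-280 - 30)/2 = (½)*(-310) = -155)
a(-5, 4) + h = -12 - 155 = -167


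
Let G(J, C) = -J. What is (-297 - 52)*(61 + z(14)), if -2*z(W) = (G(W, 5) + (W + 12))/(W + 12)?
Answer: -275710/13 ≈ -21208.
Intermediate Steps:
z(W) = -6/(12 + W) (z(W) = -(-W + (W + 12))/(2*(W + 12)) = -(-W + (12 + W))/(2*(12 + W)) = -6/(12 + W))
(-297 - 52)*(61 + z(14)) = (-297 - 52)*(61 - 6/(12 + 14)) = -349*(61 - 6/26) = -349*(61 - 6*1/26) = -349*(61 - 3/13) = -349*790/13 = -275710/13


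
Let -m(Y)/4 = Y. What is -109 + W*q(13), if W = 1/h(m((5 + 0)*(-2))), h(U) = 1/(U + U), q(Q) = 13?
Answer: 931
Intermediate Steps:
m(Y) = -4*Y
h(U) = 1/(2*U)
W = 80 (W = 1/(1/(2*((-4*(5 + 0)*(-2))))) = 1/(1/(2*((-20*(-2))))) = 1/(1/(2*((-4*(-10))))) = 1/((½)/40) = 1/((½)*(1/40)) = 1/(1/80) = 80)
-109 + W*q(13) = -109 + 80*13 = -109 + 1040 = 931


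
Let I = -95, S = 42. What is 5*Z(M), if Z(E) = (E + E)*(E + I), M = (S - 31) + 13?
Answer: -17040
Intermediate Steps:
M = 24 (M = (42 - 31) + 13 = 11 + 13 = 24)
Z(E) = 2*E*(-95 + E) (Z(E) = (E + E)*(E - 95) = (2*E)*(-95 + E) = 2*E*(-95 + E))
5*Z(M) = 5*(2*24*(-95 + 24)) = 5*(2*24*(-71)) = 5*(-3408) = -17040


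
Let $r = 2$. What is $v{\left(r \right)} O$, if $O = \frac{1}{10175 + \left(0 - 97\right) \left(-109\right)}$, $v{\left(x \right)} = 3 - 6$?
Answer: $- \frac{1}{6916} \approx -0.00014459$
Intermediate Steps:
$v{\left(x \right)} = -3$
$O = \frac{1}{20748}$ ($O = \frac{1}{10175 - -10573} = \frac{1}{10175 + 10573} = \frac{1}{20748} \approx 4.8197 \cdot 10^{-5}$)
$v{\left(r \right)} O = \left(-3\right) \frac{1}{20748} = - \frac{1}{6916}$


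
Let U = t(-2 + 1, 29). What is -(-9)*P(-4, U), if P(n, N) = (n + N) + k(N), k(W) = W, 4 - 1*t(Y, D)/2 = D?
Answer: -936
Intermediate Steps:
t(Y, D) = 8 - 2*D
U = -50 (U = 8 - 2*29 = 8 - 58 = -50)
P(n, N) = n + 2*N (P(n, N) = (n + N) + N = (N + n) + N = n + 2*N)
-(-9)*P(-4, U) = -(-9)*(-4 + 2*(-50)) = -(-9)*(-4 - 100) = -(-9)*(-104) = -1*936 = -936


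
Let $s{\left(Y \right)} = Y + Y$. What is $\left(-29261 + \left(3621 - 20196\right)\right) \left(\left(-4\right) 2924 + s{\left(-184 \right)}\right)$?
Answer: $552965504$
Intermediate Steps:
$s{\left(Y \right)} = 2 Y$
$\left(-29261 + \left(3621 - 20196\right)\right) \left(\left(-4\right) 2924 + s{\left(-184 \right)}\right) = \left(-29261 + \left(3621 - 20196\right)\right) \left(\left(-4\right) 2924 + 2 \left(-184\right)\right) = \left(-29261 + \left(3621 - 20196\right)\right) \left(-11696 - 368\right) = \left(-29261 - 16575\right) \left(-12064\right) = \left(-45836\right) \left(-12064\right) = 552965504$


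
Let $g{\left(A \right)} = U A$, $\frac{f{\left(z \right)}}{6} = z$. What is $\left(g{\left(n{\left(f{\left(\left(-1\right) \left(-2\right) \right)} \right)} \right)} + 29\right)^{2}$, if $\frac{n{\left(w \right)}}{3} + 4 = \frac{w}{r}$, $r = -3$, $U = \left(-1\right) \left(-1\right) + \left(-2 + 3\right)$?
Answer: $361$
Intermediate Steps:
$f{\left(z \right)} = 6 z$
$U = 2$ ($U = 1 + 1 = 2$)
$n{\left(w \right)} = -12 - w$ ($n{\left(w \right)} = -12 + 3 \frac{w}{-3} = -12 + 3 w \left(- \frac{1}{3}\right) = -12 + 3 \left(- \frac{w}{3}\right) = -12 - w$)
$g{\left(A \right)} = 2 A$
$\left(g{\left(n{\left(f{\left(\left(-1\right) \left(-2\right) \right)} \right)} \right)} + 29\right)^{2} = \left(2 \left(-12 - 6 \left(\left(-1\right) \left(-2\right)\right)\right) + 29\right)^{2} = \left(2 \left(-12 - 6 \cdot 2\right) + 29\right)^{2} = \left(2 \left(-12 - 12\right) + 29\right)^{2} = \left(2 \left(-24\right) + 29\right)^{2} = \left(-48 + 29\right)^{2} = \left(-19\right)^{2} = 361$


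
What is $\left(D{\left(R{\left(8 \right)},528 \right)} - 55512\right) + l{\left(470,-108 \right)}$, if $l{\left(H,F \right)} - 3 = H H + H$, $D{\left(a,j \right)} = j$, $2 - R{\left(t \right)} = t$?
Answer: $166389$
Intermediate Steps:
$R{\left(t \right)} = 2 - t$
$l{\left(H,F \right)} = 3 + H + H^{2}$ ($l{\left(H,F \right)} = 3 + \left(H H + H\right) = 3 + \left(H^{2} + H\right) = 3 + \left(H + H^{2}\right) = 3 + H + H^{2}$)
$\left(D{\left(R{\left(8 \right)},528 \right)} - 55512\right) + l{\left(470,-108 \right)} = \left(528 - 55512\right) + \left(3 + 470 + 470^{2}\right) = -54984 + \left(3 + 470 + 220900\right) = -54984 + 221373 = 166389$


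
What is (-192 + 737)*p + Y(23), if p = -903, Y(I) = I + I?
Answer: -492089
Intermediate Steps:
Y(I) = 2*I
(-192 + 737)*p + Y(23) = (-192 + 737)*(-903) + 2*23 = 545*(-903) + 46 = -492135 + 46 = -492089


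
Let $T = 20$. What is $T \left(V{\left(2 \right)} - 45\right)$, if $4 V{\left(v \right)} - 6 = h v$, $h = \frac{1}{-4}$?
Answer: $- \frac{1745}{2} \approx -872.5$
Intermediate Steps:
$h = - \frac{1}{4} \approx -0.25$
$V{\left(v \right)} = \frac{3}{2} - \frac{v}{16}$ ($V{\left(v \right)} = \frac{3}{2} + \frac{\left(- \frac{1}{4}\right) v}{4} = \frac{3}{2} - \frac{v}{16}$)
$T \left(V{\left(2 \right)} - 45\right) = 20 \left(\left(\frac{3}{2} - \frac{1}{8}\right) - 45\right) = 20 \left(\frac{11}{8} - 45\right) = 20 \left(- \frac{349}{8}\right) = - \frac{1745}{2}$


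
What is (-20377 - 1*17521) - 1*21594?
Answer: -59492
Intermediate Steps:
(-20377 - 1*17521) - 1*21594 = (-20377 - 17521) - 21594 = -37898 - 21594 = -59492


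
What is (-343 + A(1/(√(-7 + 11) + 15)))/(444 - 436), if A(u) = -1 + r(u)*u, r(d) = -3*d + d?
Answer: -49709/1156 ≈ -43.001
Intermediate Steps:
r(d) = -2*d
A(u) = -1 - 2*u² (A(u) = -1 + (-2*u)*u = -1 - 2*u²)
(-343 + A(1/(√(-7 + 11) + 15)))/(444 - 436) = (-343 + (-1 - 2/(√(-7 + 11) + 15)²))/(444 - 436) = (-343 + (-1 - 2/(√4 + 15)²))/8 = (-343 + (-1 - 2/(2 + 15)²))*(⅛) = (-343 + (-1 - 2*(1/17)²))*(⅛) = (-343 + (-1 - 2*1/289))*(⅛) = (-343 + (-1 - 2/289))*(⅛) = (-343 - 291/289)*(⅛) = -99418/289*⅛ = -49709/1156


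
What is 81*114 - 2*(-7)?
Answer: 9248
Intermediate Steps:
81*114 - 2*(-7) = 9234 + 14 = 9248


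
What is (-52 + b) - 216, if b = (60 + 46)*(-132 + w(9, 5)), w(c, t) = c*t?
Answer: -9490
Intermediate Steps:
b = -9222 (b = (60 + 46)*(-132 + 9*5) = 106*(-132 + 45) = 106*(-87) = -9222)
(-52 + b) - 216 = (-52 - 9222) - 216 = -9274 - 216 = -9490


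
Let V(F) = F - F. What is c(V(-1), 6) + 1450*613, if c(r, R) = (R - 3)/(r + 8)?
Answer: 7110803/8 ≈ 8.8885e+5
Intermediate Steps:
V(F) = 0
c(r, R) = (-3 + R)/(8 + r)
c(V(-1), 6) + 1450*613 = (-3 + 6)/(8 + 0) + 1450*613 = 3/8 + 888850 = 7110803/8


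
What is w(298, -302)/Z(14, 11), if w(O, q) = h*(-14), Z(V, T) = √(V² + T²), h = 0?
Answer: 0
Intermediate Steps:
Z(V, T) = √(T² + V²)
w(O, q) = 0 (w(O, q) = 0*(-14) = 0)
w(298, -302)/Z(14, 11) = 0/(√(11² + 14²)) = 0/(√(121 + 196)) = 0/(√317) = 0*(√317/317) = 0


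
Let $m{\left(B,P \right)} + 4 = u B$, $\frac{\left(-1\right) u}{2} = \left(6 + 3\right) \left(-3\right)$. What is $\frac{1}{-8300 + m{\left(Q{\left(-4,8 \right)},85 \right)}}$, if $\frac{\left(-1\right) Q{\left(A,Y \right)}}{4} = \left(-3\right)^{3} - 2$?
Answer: $- \frac{1}{2040} \approx -0.0004902$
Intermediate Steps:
$u = 54$ ($u = - 2 \left(6 + 3\right) \left(-3\right) = - 2 \cdot 9 \left(-3\right) = \left(-2\right) \left(-27\right) = 54$)
$Q{\left(A,Y \right)} = 116$ ($Q{\left(A,Y \right)} = - 4 \left(\left(-3\right)^{3} - 2\right) = - 4 \left(-27 - 2\right) = \left(-4\right) \left(-29\right) = 116$)
$m{\left(B,P \right)} = -4 + 54 B$
$\frac{1}{-8300 + m{\left(Q{\left(-4,8 \right)},85 \right)}} = \frac{1}{-8300 + \left(-4 + 54 \cdot 116\right)} = \frac{1}{-8300 + \left(-4 + 6264\right)} = \frac{1}{-8300 + 6260} = \frac{1}{-2040} = - \frac{1}{2040}$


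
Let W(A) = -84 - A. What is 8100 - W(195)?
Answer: 8379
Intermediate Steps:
8100 - W(195) = 8100 - (-84 - 1*195) = 8100 - (-84 - 195) = 8100 - 1*(-279) = 8100 + 279 = 8379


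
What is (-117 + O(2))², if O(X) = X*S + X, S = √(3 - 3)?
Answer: 13225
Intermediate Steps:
S = 0 (S = √0 = 0)
O(X) = X (O(X) = X*0 + X = 0 + X = X)
(-117 + O(2))² = (-117 + 2)² = (-115)² = 13225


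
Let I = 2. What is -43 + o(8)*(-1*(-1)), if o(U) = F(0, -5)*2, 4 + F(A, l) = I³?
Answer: -35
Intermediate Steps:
F(A, l) = 4 (F(A, l) = -4 + 2³ = -4 + 8 = 4)
o(U) = 8 (o(U) = 4*2 = 8)
-43 + o(8)*(-1*(-1)) = -43 + 8*(-1*(-1)) = -43 + 8*1 = -43 + 8 = -35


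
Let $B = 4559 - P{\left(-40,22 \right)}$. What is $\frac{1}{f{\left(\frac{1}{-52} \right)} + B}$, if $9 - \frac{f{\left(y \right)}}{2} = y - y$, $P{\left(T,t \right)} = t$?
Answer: $\frac{1}{4555} \approx 0.00021954$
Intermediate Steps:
$f{\left(y \right)} = 18$ ($f{\left(y \right)} = 18 - 2 \left(y - y\right) = 18 - 0 = 18 + 0 = 18$)
$B = 4537$ ($B = 4559 - 22 = 4537$)
$\frac{1}{f{\left(\frac{1}{-52} \right)} + B} = \frac{1}{18 + 4537} = \frac{1}{4555}$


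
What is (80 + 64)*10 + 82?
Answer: 1522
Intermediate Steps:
(80 + 64)*10 + 82 = 144*10 + 82 = 1440 + 82 = 1522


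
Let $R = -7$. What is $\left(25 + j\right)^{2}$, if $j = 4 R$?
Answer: $9$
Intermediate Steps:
$j = -28$ ($j = 4 \left(-7\right) = -28$)
$\left(25 + j\right)^{2} = \left(25 - 28\right)^{2} = \left(-3\right)^{2} = 9$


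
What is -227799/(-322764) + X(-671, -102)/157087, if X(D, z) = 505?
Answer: 921724547/1300052012 ≈ 0.70899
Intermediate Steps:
-227799/(-322764) + X(-671, -102)/157087 = -227799/(-322764) + 505/157087 = -227799*(-1/322764) + 505*(1/157087) = 5841/8276 + 505/157087 = 921724547/1300052012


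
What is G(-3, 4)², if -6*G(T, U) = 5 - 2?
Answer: ¼ ≈ 0.25000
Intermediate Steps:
G(T, U) = -½ (G(T, U) = -(5 - 2)/6 = -⅙*3 = -½)
G(-3, 4)² = (-½)² = ¼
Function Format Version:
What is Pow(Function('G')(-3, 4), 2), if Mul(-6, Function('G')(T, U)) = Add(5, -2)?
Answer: Rational(1, 4) ≈ 0.25000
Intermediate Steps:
Function('G')(T, U) = Rational(-1, 2) (Function('G')(T, U) = Mul(Rational(-1, 6), Add(5, -2)) = Mul(Rational(-1, 6), 3) = Rational(-1, 2))
Pow(Function('G')(-3, 4), 2) = Pow(Rational(-1, 2), 2) = Rational(1, 4)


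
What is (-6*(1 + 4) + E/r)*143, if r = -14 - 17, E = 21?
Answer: -135993/31 ≈ -4386.9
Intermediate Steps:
r = -31
(-6*(1 + 4) + E/r)*143 = (-6*(1 + 4) + 21/(-31))*143 = (-6*5 + 21*(-1/31))*143 = (-30 - 21/31)*143 = -951/31*143 = -135993/31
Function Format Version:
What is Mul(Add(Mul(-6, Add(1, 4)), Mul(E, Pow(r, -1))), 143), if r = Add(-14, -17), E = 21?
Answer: Rational(-135993, 31) ≈ -4386.9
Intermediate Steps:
r = -31
Mul(Add(Mul(-6, Add(1, 4)), Mul(E, Pow(r, -1))), 143) = Mul(Add(Mul(-6, Add(1, 4)), Mul(21, Pow(-31, -1))), 143) = Mul(Add(Mul(-6, 5), Mul(21, Rational(-1, 31))), 143) = Mul(Add(-30, Rational(-21, 31)), 143) = Mul(Rational(-951, 31), 143) = Rational(-135993, 31)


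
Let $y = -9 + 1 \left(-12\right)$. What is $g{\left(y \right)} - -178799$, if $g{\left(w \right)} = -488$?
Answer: $178311$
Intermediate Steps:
$y = -21$ ($y = -9 - 12 = -21$)
$g{\left(y \right)} - -178799 = -488 - -178799 = -488 + 178799 = 178311$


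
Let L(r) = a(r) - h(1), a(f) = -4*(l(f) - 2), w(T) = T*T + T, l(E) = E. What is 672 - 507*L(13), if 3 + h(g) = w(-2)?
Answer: 22473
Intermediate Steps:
w(T) = T + T**2 (w(T) = T**2 + T = T + T**2)
a(f) = 8 - 4*f (a(f) = -4*(f - 2) = -4*(-2 + f) = 8 - 4*f)
h(g) = -1 (h(g) = -3 - 2*(1 - 2) = -3 - 2*(-1) = -3 + 2 = -1)
L(r) = 9 - 4*r (L(r) = (8 - 4*r) - 1*(-1) = (8 - 4*r) + 1 = 9 - 4*r)
672 - 507*L(13) = 672 - 507*(9 - 4*13) = 672 - 507*(9 - 52) = 672 - 507*(-43) = 672 + 21801 = 22473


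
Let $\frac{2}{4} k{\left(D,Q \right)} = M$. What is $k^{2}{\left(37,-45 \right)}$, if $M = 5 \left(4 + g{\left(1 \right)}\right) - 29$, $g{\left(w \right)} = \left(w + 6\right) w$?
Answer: $2704$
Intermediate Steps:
$g{\left(w \right)} = w \left(6 + w\right)$ ($g{\left(w \right)} = \left(6 + w\right) w = w \left(6 + w\right)$)
$M = 26$ ($M = 5 \left(4 + 1 \left(6 + 1\right)\right) - 29 = 5 \left(4 + 1 \cdot 7\right) - 29 = 5 \left(4 + 7\right) - 29 = 5 \cdot 11 - 29 = 55 - 29 = 26$)
$k{\left(D,Q \right)} = 52$ ($k{\left(D,Q \right)} = 2 \cdot 26 = 52$)
$k^{2}{\left(37,-45 \right)} = 52^{2} = 2704$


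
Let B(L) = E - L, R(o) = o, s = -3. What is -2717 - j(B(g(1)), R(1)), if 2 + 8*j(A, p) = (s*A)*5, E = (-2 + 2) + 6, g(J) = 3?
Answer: -21689/8 ≈ -2711.1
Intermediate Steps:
E = 6 (E = 0 + 6 = 6)
B(L) = 6 - L
j(A, p) = -¼ - 15*A/8 (j(A, p) = -¼ + (-3*A*5)/8 = -¼ + (-15*A)/8 = -¼ - 15*A/8)
-2717 - j(B(g(1)), R(1)) = -2717 - (-¼ - 15*(6 - 1*3)/8) = -2717 - (-¼ - 15*(6 - 3)/8) = -2717 - (-¼ - 15/8*3) = -2717 - (-¼ - 45/8) = -2717 - 1*(-47/8) = -2717 + 47/8 = -21689/8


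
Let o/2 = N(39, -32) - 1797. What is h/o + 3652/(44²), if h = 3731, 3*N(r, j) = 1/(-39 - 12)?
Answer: 1282705/1512181 ≈ 0.84825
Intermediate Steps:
N(r, j) = -1/153 (N(r, j) = 1/(3*(-39 - 12)) = (⅓)/(-51) = (⅓)*(-1/51) = -1/153)
o = -549884/153 (o = 2*(-1/153 - 1797) = 2*(-274942/153) = -549884/153 ≈ -3594.0)
h/o + 3652/(44²) = 3731/(-549884/153) + 3652/(44²) = 3731*(-153/549884) + 3652/1936 = -570843/549884 + 3652*(1/1936) = -570843/549884 + 83/44 = 1282705/1512181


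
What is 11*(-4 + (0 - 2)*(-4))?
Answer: 44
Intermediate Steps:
11*(-4 + (0 - 2)*(-4)) = 11*(-4 - 2*(-4)) = 11*(-4 + 8) = 11*4 = 44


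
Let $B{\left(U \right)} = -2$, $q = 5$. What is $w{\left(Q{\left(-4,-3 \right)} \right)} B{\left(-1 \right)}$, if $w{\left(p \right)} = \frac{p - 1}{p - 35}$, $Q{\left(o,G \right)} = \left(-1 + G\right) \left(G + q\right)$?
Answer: $- \frac{18}{43} \approx -0.4186$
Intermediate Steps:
$Q{\left(o,G \right)} = \left(-1 + G\right) \left(5 + G\right)$ ($Q{\left(o,G \right)} = \left(-1 + G\right) \left(G + 5\right) = \left(-1 + G\right) \left(5 + G\right)$)
$w{\left(p \right)} = \frac{-1 + p}{-35 + p}$
$w{\left(Q{\left(-4,-3 \right)} \right)} B{\left(-1 \right)} = \frac{-1 + \left(-5 + \left(-3\right)^{2} + 4 \left(-3\right)\right)}{-35 + \left(-5 + \left(-3\right)^{2} + 4 \left(-3\right)\right)} \left(-2\right) = \frac{-1 - 8}{-35 - 8} \left(-2\right) = \frac{1}{-43} \left(-9\right) \left(-2\right) = \left(- \frac{1}{43}\right) \left(-9\right) \left(-2\right) = \frac{9}{43} \left(-2\right) = - \frac{18}{43}$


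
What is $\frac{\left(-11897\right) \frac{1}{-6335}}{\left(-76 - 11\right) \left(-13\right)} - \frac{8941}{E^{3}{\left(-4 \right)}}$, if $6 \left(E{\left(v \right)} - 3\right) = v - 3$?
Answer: $- \frac{13837211310653}{9536461935} \approx -1451.0$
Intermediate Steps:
$E{\left(v \right)} = \frac{5}{2} + \frac{v}{6}$ ($E{\left(v \right)} = 3 + \frac{v - 3}{6} = 3 + \frac{-3 + v}{6} = 3 + \left(- \frac{1}{2} + \frac{v}{6}\right) = \frac{5}{2} + \frac{v}{6}$)
$\frac{\left(-11897\right) \frac{1}{-6335}}{\left(-76 - 11\right) \left(-13\right)} - \frac{8941}{E^{3}{\left(-4 \right)}} = \frac{\left(-11897\right) \frac{1}{-6335}}{\left(-76 - 11\right) \left(-13\right)} - \frac{8941}{\left(\frac{5}{2} + \frac{1}{6} \left(-4\right)\right)^{3}} = \frac{\left(-11897\right) \left(- \frac{1}{6335}\right)}{\left(-87\right) \left(-13\right)} - \frac{8941}{\left(\frac{5}{2} - \frac{2}{3}\right)^{3}} = \frac{11897}{6335 \cdot 1131} - \frac{8941}{\left(\frac{11}{6}\right)^{3}} = \frac{11897}{6335} \cdot \frac{1}{1131} - \frac{8941}{\frac{1331}{216}} = \frac{11897}{7164885} - \frac{1931256}{1331} = - \frac{13837211310653}{9536461935}$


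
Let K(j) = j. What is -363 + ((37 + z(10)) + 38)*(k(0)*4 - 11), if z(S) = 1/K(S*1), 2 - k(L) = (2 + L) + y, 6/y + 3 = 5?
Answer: -20903/10 ≈ -2090.3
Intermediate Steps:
y = 3 (y = 6/(-3 + 5) = 6/2 = 6*(½) = 3)
k(L) = -3 - L (k(L) = 2 - ((2 + L) + 3) = 2 - (5 + L) = 2 + (-5 - L) = -3 - L)
z(S) = 1/S (z(S) = 1/(S*1) = 1/S)
-363 + ((37 + z(10)) + 38)*(k(0)*4 - 11) = -363 + ((37 + 1/10) + 38)*((-3 - 1*0)*4 - 11) = -363 + ((37 + ⅒) + 38)*((-3 + 0)*4 - 11) = -363 + (371/10 + 38)*(-3*4 - 11) = -363 + 751*(-12 - 11)/10 = -363 + (751/10)*(-23) = -363 - 17273/10 = -20903/10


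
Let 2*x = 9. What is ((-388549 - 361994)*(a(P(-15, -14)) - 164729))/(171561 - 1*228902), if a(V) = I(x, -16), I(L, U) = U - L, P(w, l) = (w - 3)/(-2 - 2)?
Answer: -247303167957/114682 ≈ -2.1564e+6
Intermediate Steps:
x = 9/2 (x = (1/2)*9 = 9/2 ≈ 4.5000)
P(w, l) = 3/4 - w/4 (P(w, l) = (-3 + w)/(-4) = (-3 + w)*(-1/4) = 3/4 - w/4)
a(V) = -41/2 (a(V) = -16 - 1*9/2 = -16 - 9/2 = -41/2)
((-388549 - 361994)*(a(P(-15, -14)) - 164729))/(171561 - 1*228902) = ((-388549 - 361994)*(-41/2 - 164729))/(171561 - 1*228902) = (-750543*(-329499/2))/(171561 - 228902) = (247303167957/2)/(-57341) = (247303167957/2)*(-1/57341) = -247303167957/114682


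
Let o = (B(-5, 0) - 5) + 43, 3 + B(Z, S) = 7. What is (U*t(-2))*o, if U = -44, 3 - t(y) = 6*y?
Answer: -27720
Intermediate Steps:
B(Z, S) = 4 (B(Z, S) = -3 + 7 = 4)
t(y) = 3 - 6*y
o = 42 (o = (4 - 5) + 43 = -1 + 43 = 42)
(U*t(-2))*o = -44*(3 - 6*(-2))*42 = -44*(3 + 12)*42 = -44*15*42 = -660*42 = -27720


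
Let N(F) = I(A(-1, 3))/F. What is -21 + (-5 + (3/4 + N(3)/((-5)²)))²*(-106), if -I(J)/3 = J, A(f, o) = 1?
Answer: -9859173/5000 ≈ -1971.8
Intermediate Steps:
I(J) = -3*J
N(F) = -3/F (N(F) = (-3*1)/F = -3/F)
-21 + (-5 + (3/4 + N(3)/((-5)²)))²*(-106) = -21 + (-5 + (3/4 + (-3/3)/((-5)²)))²*(-106) = -21 + (-5 + (3*(¼) - 3*⅓/25))²*(-106) = -21 + (-5 + (¾ - 1*1/25))²*(-106) = -21 + (-5 + (¾ - 1/25))²*(-106) = -21 + (-5 + 71/100)²*(-106) = -21 + (-429/100)²*(-106) = -21 + (184041/10000)*(-106) = -21 - 9754173/5000 = -9859173/5000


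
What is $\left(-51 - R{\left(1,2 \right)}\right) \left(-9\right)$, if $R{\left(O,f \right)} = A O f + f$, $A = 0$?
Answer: $477$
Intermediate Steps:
$R{\left(O,f \right)} = f$ ($R{\left(O,f \right)} = 0 O f + f = 0 f + f = 0 + f = f$)
$\left(-51 - R{\left(1,2 \right)}\right) \left(-9\right) = \left(-51 - 2\right) \left(-9\right) = \left(-53\right) \left(-9\right) = 477$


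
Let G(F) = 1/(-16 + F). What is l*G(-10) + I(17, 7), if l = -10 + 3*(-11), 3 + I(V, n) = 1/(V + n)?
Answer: -407/312 ≈ -1.3045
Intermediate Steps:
I(V, n) = -3 + 1/(V + n)
l = -43 (l = -10 - 33 = -43)
l*G(-10) + I(17, 7) = -43/(-16 - 10) + (1 - 3*17 - 3*7)/(17 + 7) = -43/(-26) + (1 - 51 - 21)/24 = -43*(-1/26) + (1/24)*(-71) = 43/26 - 71/24 = -407/312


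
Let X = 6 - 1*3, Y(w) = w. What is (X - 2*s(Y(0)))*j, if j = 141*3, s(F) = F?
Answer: 1269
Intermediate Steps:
j = 423
X = 3 (X = 6 - 3 = 3)
(X - 2*s(Y(0)))*j = (3 - 2*0)*423 = (3 + 0)*423 = 3*423 = 1269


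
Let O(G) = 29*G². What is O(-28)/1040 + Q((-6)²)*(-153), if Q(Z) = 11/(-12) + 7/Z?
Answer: 17207/130 ≈ 132.36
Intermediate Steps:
Q(Z) = -11/12 + 7/Z (Q(Z) = 11*(-1/12) + 7/Z = -11/12 + 7/Z)
O(-28)/1040 + Q((-6)²)*(-153) = (29*(-28)²)/1040 + (-11/12 + 7/((-6)²))*(-153) = (29*784)*(1/1040) + (-11/12 + 7/36)*(-153) = 22736*(1/1040) + (-11/12 + 7*(1/36))*(-153) = 1421/65 + (-11/12 + 7/36)*(-153) = 1421/65 - 13/18*(-153) = 1421/65 + 221/2 = 17207/130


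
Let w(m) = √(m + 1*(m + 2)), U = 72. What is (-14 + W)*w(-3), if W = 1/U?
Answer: -1007*I/36 ≈ -27.972*I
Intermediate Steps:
w(m) = √(2 + 2*m) (w(m) = √(m + 1*(2 + m)) = √(m + (2 + m)) = √(2 + 2*m))
W = 1/72 ≈ 0.013889
(-14 + W)*w(-3) = (-14 + 1/72)*√(2 + 2*(-3)) = -1007*√(2 - 6)/72 = -1007*I/36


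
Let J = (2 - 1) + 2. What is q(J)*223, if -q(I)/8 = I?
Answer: -5352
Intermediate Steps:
J = 3 (J = 1 + 2 = 3)
q(I) = -8*I
q(J)*223 = -8*3*223 = -24*223 = -5352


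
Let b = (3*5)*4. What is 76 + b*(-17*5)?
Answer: -5024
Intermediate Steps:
b = 60 (b = 15*4 = 60)
76 + b*(-17*5) = 76 + 60*(-17*5) = 76 + 60*(-85) = 76 - 5100 = -5024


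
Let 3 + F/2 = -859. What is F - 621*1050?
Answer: -653774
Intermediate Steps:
F = -1724 (F = -6 + 2*(-859) = -6 - 1718 = -1724)
F - 621*1050 = -1724 - 621*1050 = -1724 - 652050 = -653774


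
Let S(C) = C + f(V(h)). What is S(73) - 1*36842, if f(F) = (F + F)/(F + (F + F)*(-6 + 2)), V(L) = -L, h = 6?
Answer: -257385/7 ≈ -36769.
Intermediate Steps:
f(F) = -2/7 (f(F) = (2*F)/(F + (2*F)*(-4)) = (2*F)/(F - 8*F) = (2*F)/((-7*F)) = (2*F)*(-1/(7*F)) = -2/7)
S(C) = -2/7 + C (S(C) = C - 2/7 = -2/7 + C)
S(73) - 1*36842 = (-2/7 + 73) - 1*36842 = 509/7 - 36842 = -257385/7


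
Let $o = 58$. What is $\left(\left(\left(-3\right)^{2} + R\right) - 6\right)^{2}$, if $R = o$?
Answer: $3721$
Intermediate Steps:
$R = 58$
$\left(\left(\left(-3\right)^{2} + R\right) - 6\right)^{2} = \left(\left(\left(-3\right)^{2} + 58\right) - 6\right)^{2} = \left(\left(9 + 58\right) - 6\right)^{2} = \left(67 - 6\right)^{2} = 61^{2} = 3721$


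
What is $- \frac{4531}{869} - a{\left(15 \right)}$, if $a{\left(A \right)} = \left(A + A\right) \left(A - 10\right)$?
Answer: $- \frac{134881}{869} \approx -155.21$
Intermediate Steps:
$a{\left(A \right)} = 2 A \left(-10 + A\right)$
$- \frac{4531}{869} - a{\left(15 \right)} = - \frac{4531}{869} - 2 \cdot 15 \left(-10 + 15\right) = \left(-4531\right) \frac{1}{869} - 2 \cdot 15 \cdot 5 = - \frac{4531}{869} - 150 = - \frac{134881}{869}$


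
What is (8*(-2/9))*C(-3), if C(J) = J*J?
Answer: -16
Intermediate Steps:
C(J) = J²
(8*(-2/9))*C(-3) = (8*(-2/9))*(-3)² = (8*(-2*⅑))*9 = (8*(-2/9))*9 = -16/9*9 = -16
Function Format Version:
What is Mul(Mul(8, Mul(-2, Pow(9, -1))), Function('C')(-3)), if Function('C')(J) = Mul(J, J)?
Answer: -16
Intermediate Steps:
Function('C')(J) = Pow(J, 2)
Mul(Mul(8, Mul(-2, Pow(9, -1))), Function('C')(-3)) = Mul(Mul(8, Mul(-2, Pow(9, -1))), Pow(-3, 2)) = Mul(Mul(8, Mul(-2, Rational(1, 9))), 9) = Mul(Mul(8, Rational(-2, 9)), 9) = Mul(Rational(-16, 9), 9) = -16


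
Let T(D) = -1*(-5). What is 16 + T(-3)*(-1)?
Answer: 11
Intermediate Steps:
T(D) = 5
16 + T(-3)*(-1) = 16 + 5*(-1) = 16 - 5 = 11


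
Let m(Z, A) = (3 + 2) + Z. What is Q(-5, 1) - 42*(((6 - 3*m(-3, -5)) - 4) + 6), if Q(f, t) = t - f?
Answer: -78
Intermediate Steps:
m(Z, A) = 5 + Z
Q(-5, 1) - 42*(((6 - 3*m(-3, -5)) - 4) + 6) = (1 - 1*(-5)) - 42*(((6 - 3*(5 - 3)) - 4) + 6) = (1 + 5) - 42*(((6 - 3*2) - 4) + 6) = 6 - 42*(((6 - 6) - 4) + 6) = 6 - 42*((0 - 4) + 6) = 6 - 42*(-4 + 6) = 6 - 42*2 = 6 - 84 = -78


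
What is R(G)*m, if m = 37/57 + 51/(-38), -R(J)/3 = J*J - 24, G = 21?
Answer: 32943/38 ≈ 866.92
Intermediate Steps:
R(J) = 72 - 3*J² (R(J) = -3*(J*J - 24) = -3*(J² - 24) = -3*(-24 + J²) = 72 - 3*J²)
m = -79/114 (m = 37*(1/57) + 51*(-1/38) = 37/57 - 51/38 = -79/114 ≈ -0.69298)
R(G)*m = (72 - 3*21²)*(-79/114) = (72 - 3*441)*(-79/114) = (72 - 1323)*(-79/114) = -1251*(-79/114) = 32943/38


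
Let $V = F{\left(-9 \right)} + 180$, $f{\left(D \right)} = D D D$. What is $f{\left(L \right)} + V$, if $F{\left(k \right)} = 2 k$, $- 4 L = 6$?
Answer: $\frac{1269}{8} \approx 158.63$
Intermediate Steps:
$L = - \frac{3}{2}$ ($L = \left(- \frac{1}{4}\right) 6 = - \frac{3}{2} \approx -1.5$)
$f{\left(D \right)} = D^{3}$ ($f{\left(D \right)} = D^{2} D = D^{3}$)
$V = 162$ ($V = 2 \left(-9\right) + 180 = -18 + 180 = 162$)
$f{\left(L \right)} + V = \left(- \frac{3}{2}\right)^{3} + 162 = - \frac{27}{8} + 162 = \frac{1269}{8}$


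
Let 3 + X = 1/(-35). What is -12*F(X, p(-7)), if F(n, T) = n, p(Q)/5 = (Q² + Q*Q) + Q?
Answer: 1272/35 ≈ 36.343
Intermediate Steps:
p(Q) = 5*Q + 10*Q² (p(Q) = 5*((Q² + Q*Q) + Q) = 5*((Q² + Q²) + Q) = 5*(2*Q² + Q) = 5*(Q + 2*Q²) = 5*Q + 10*Q²)
X = -106/35 (X = -3 + 1/(-35) = -3 - 1/35 = -106/35 ≈ -3.0286)
-12*F(X, p(-7)) = -12*(-106/35) = 1272/35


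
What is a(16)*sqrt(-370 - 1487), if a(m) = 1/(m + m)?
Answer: I*sqrt(1857)/32 ≈ 1.3467*I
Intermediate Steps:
a(m) = 1/(2*m)
a(16)*sqrt(-370 - 1487) = ((1/2)/16)*sqrt(-370 - 1487) = ((1/2)*(1/16))*sqrt(-1857) = (I*sqrt(1857))/32 = I*sqrt(1857)/32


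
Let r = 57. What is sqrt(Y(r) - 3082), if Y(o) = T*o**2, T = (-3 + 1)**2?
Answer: sqrt(9914) ≈ 99.569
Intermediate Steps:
T = 4 (T = (-2)**2 = 4)
Y(o) = 4*o**2
sqrt(Y(r) - 3082) = sqrt(4*57**2 - 3082) = sqrt(4*3249 - 3082) = sqrt(12996 - 3082) = sqrt(9914)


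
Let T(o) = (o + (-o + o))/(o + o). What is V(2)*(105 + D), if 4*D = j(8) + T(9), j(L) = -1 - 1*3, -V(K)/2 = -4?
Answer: 833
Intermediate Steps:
V(K) = 8 (V(K) = -2*(-4) = 8)
j(L) = -4 (j(L) = -1 - 3 = -4)
T(o) = 1/2 (T(o) = (o + 0)/((2*o)) = o*(1/(2*o)) = 1/2)
D = -7/8 (D = (-4 + 1/2)/4 = (1/4)*(-7/2) = -7/8 ≈ -0.87500)
V(2)*(105 + D) = 8*(105 - 7/8) = 8*(833/8) = 833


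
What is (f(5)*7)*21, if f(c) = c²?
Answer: 3675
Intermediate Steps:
(f(5)*7)*21 = (5²*7)*21 = (25*7)*21 = 175*21 = 3675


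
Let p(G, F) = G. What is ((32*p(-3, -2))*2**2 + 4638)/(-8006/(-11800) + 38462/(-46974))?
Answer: -589490818200/19444439 ≈ -30317.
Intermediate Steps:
((32*p(-3, -2))*2**2 + 4638)/(-8006/(-11800) + 38462/(-46974)) = ((32*(-3))*2**2 + 4638)/(-8006/(-11800) + 38462/(-46974)) = (-96*4 + 4638)/(-8006*(-1)/11800 + 38462*(-1/46974)) = (-384 + 4638)/(-1*(-4003/5900) - 19231/23487) = 4254/(4003/5900 - 19231/23487) = 4254/(-19444439/138573300) = 4254*(-138573300/19444439) = -589490818200/19444439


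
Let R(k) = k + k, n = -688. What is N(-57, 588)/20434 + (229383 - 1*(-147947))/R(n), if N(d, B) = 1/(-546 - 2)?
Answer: -264079871871/963013552 ≈ -274.22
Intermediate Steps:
R(k) = 2*k
N(d, B) = -1/548 (N(d, B) = 1/(-548) = -1/548)
N(-57, 588)/20434 + (229383 - 1*(-147947))/R(n) = -1/548/20434 + (229383 - 1*(-147947))/((2*(-688))) = -1/548*1/20434 + (229383 + 147947)/(-1376) = -1/11197832 + 377330*(-1/1376) = -1/11197832 - 188665/688 = -264079871871/963013552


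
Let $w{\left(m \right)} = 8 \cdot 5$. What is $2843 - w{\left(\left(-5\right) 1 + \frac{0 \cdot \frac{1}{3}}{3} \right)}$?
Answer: $2803$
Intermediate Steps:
$w{\left(m \right)} = 40$
$2843 - w{\left(\left(-5\right) 1 + \frac{0 \cdot \frac{1}{3}}{3} \right)} = 2843 - 40 = 2803$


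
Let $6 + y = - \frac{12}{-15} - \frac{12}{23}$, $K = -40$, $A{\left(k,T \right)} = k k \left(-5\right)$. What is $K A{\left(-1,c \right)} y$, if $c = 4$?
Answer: $- \frac{26320}{23} \approx -1144.3$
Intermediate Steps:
$A{\left(k,T \right)} = - 5 k^{2}$ ($A{\left(k,T \right)} = k^{2} \left(-5\right) = - 5 k^{2}$)
$y = - \frac{658}{115}$ ($y = -6 - \left(- \frac{4}{5} + \frac{12}{23}\right) = -6 - - \frac{32}{115} = -6 + \left(\frac{4}{5} - \frac{12}{23}\right) = -6 + \frac{32}{115} = - \frac{658}{115} \approx -5.7217$)
$K A{\left(-1,c \right)} y = - 40 \left(- 5 \left(-1\right)^{2}\right) \left(- \frac{658}{115}\right) = - 40 \left(\left(-5\right) 1\right) \left(- \frac{658}{115}\right) = \left(-40\right) \left(-5\right) \left(- \frac{658}{115}\right) = 200 \left(- \frac{658}{115}\right) = - \frac{26320}{23}$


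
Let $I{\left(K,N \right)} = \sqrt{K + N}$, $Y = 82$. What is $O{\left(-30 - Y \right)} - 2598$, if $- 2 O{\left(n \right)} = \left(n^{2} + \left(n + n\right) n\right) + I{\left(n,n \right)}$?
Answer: $-21414 - 2 i \sqrt{14} \approx -21414.0 - 7.4833 i$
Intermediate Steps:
$O{\left(n \right)} = - \frac{3 n^{2}}{2} - \frac{\sqrt{2} \sqrt{n}}{2}$ ($O{\left(n \right)} = - \frac{\left(n^{2} + \left(n + n\right) n\right) + \sqrt{n + n}}{2} = - \frac{\left(n^{2} + 2 n n\right) + \sqrt{2 n}}{2} = - \frac{\left(n^{2} + 2 n^{2}\right) + \sqrt{2} \sqrt{n}}{2} = - \frac{3 n^{2} + \sqrt{2} \sqrt{n}}{2} = - \frac{3 n^{2}}{2} - \frac{\sqrt{2} \sqrt{n}}{2}$)
$O{\left(-30 - Y \right)} - 2598 = \left(- \frac{3 \left(-30 - 82\right)^{2}}{2} - \frac{\sqrt{2} \sqrt{-30 - 82}}{2}\right) - 2598 = \left(- \frac{3 \left(-112\right)^{2}}{2} - \frac{\sqrt{2} \sqrt{-112}}{2}\right) - 2598 = \left(\left(- \frac{3}{2}\right) 12544 - \frac{\sqrt{2} \cdot 4 i \sqrt{7}}{2}\right) - 2598 = \left(-18816 - 2 i \sqrt{14}\right) - 2598 = -21414 - 2 i \sqrt{14}$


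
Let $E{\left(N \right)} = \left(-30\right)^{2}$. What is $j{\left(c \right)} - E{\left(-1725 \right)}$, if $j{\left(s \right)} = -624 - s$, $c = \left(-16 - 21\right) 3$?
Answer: $-1413$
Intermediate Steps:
$E{\left(N \right)} = 900$
$c = -111$ ($c = \left(-37\right) 3 = -111$)
$j{\left(c \right)} - E{\left(-1725 \right)} = \left(-624 - -111\right) - 900 = \left(-624 + 111\right) - 900 = -513 - 900 = -1413$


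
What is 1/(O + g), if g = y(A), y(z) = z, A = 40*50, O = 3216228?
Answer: 1/3218228 ≈ 3.1073e-7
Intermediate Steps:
A = 2000
g = 2000
1/(O + g) = 1/(3216228 + 2000) = 1/3218228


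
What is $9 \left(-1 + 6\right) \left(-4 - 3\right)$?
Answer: $-315$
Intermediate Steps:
$9 \left(-1 + 6\right) \left(-4 - 3\right) = 9 \cdot 5 \left(-7\right) = 9 \left(-35\right) = -315$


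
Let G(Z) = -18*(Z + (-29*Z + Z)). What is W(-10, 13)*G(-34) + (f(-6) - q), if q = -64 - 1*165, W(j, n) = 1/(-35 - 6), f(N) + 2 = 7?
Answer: 26118/41 ≈ 637.02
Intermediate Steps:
f(N) = 5 (f(N) = -2 + 7 = 5)
G(Z) = 486*Z (G(Z) = -18*(Z - 28*Z) = -(-486)*Z = 486*Z)
W(j, n) = -1/41 (W(j, n) = 1/(-41) = -1/41)
q = -229 (q = -64 - 165 = -229)
W(-10, 13)*G(-34) + (f(-6) - q) = -486*(-34)/41 + (5 - 1*(-229)) = -1/41*(-16524) + (5 + 229) = 16524/41 + 234 = 26118/41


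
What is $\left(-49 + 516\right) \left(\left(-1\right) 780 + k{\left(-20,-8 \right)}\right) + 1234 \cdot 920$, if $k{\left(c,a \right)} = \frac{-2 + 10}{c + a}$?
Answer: $\frac{5396206}{7} \approx 7.7089 \cdot 10^{5}$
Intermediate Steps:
$k{\left(c,a \right)} = \frac{8}{a + c}$
$\left(-49 + 516\right) \left(\left(-1\right) 780 + k{\left(-20,-8 \right)}\right) + 1234 \cdot 920 = \left(-49 + 516\right) \left(\left(-1\right) 780 + \frac{8}{-8 - 20}\right) + 1234 \cdot 920 = 467 \left(-780 + \frac{8}{-28}\right) + 1135280 = 467 \left(-780 + 8 \left(- \frac{1}{28}\right)\right) + 1135280 = 467 \left(-780 - \frac{2}{7}\right) + 1135280 = 467 \left(- \frac{5462}{7}\right) + 1135280 = - \frac{2550754}{7} + 1135280 = \frac{5396206}{7}$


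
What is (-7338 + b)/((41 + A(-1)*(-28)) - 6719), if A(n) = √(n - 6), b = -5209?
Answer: 5984919/3185798 - 12547*I*√7/1592899 ≈ 1.8786 - 0.02084*I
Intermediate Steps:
A(n) = √(-6 + n)
(-7338 + b)/((41 + A(-1)*(-28)) - 6719) = (-7338 - 5209)/((41 + √(-6 - 1)*(-28)) - 6719) = -12547/((41 + √(-7)*(-28)) - 6719) = -12547/((41 + (I*√7)*(-28)) - 6719) = -12547/((41 - 28*I*√7) - 6719) = -12547/(-6678 - 28*I*√7)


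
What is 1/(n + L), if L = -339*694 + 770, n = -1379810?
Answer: -1/1614306 ≈ -6.1946e-7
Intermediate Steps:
L = -234496 (L = -235266 + 770 = -234496)
1/(n + L) = 1/(-1379810 - 234496) = 1/(-1614306) = -1/1614306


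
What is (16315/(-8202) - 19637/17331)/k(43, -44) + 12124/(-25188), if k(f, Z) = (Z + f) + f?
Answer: -2321172888023/4177186458732 ≈ -0.55568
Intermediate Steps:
k(f, Z) = Z + 2*f
(16315/(-8202) - 19637/17331)/k(43, -44) + 12124/(-25188) = (16315/(-8202) - 19637/17331)/(-44 + 2*43) + 12124/(-25188) = (16315*(-1/8202) - 19637*1/17331)/(-44 + 86) + 12124*(-1/25188) = (-16315/8202 - 19637/17331)/42 - 3031/6297 = -147939313/47382954*1/42 - 3031/6297 = -147939313/1990084068 - 3031/6297 = -2321172888023/4177186458732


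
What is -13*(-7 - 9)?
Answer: 208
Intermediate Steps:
-13*(-7 - 9) = -13*(-16) = 208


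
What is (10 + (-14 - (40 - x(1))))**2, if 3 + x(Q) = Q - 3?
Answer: 2401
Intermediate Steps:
x(Q) = -6 + Q (x(Q) = -3 + (Q - 3) = -3 + (-3 + Q) = -6 + Q)
(10 + (-14 - (40 - x(1))))**2 = (10 + (-14 - (40 - (-6 + 1))))**2 = (10 + (-14 - (40 - 1*(-5))))**2 = (10 + (-14 - (40 + 5)))**2 = (10 + (-14 - 1*45))**2 = (10 + (-14 - 45))**2 = (10 - 59)**2 = (-49)**2 = 2401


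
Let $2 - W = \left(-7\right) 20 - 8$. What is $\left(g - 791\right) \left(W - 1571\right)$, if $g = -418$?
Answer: $1717989$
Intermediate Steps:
$W = 150$ ($W = 2 - \left(\left(-7\right) 20 - 8\right) = 2 - \left(-140 - 8\right) = 2 - -148 = 2 + 148 = 150$)
$\left(g - 791\right) \left(W - 1571\right) = \left(-418 - 791\right) \left(150 - 1571\right) = \left(-418 - 791\right) \left(-1421\right) = \left(-1209\right) \left(-1421\right) = 1717989$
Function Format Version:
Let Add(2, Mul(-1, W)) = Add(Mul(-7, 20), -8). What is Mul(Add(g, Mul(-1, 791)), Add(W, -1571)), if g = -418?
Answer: 1717989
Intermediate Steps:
W = 150 (W = Add(2, Mul(-1, Add(Mul(-7, 20), -8))) = Add(2, Mul(-1, Add(-140, -8))) = Add(2, Mul(-1, -148)) = Add(2, 148) = 150)
Mul(Add(g, Mul(-1, 791)), Add(W, -1571)) = Mul(Add(-418, Mul(-1, 791)), Add(150, -1571)) = Mul(Add(-418, -791), -1421) = Mul(-1209, -1421) = 1717989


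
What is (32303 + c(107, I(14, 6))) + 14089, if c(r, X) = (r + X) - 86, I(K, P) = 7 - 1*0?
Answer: 46420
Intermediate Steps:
I(K, P) = 7 (I(K, P) = 7 + 0 = 7)
c(r, X) = -86 + X + r (c(r, X) = (X + r) - 86 = -86 + X + r)
(32303 + c(107, I(14, 6))) + 14089 = (32303 + (-86 + 7 + 107)) + 14089 = (32303 + 28) + 14089 = 32331 + 14089 = 46420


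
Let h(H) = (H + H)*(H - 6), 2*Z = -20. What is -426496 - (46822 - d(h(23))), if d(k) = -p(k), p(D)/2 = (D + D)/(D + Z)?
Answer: -91351156/193 ≈ -4.7332e+5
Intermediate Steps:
Z = -10 (Z = (½)*(-20) = -10)
h(H) = 2*H*(-6 + H) (h(H) = (2*H)*(-6 + H) = 2*H*(-6 + H))
p(D) = 4*D/(-10 + D) (p(D) = 2*((D + D)/(D - 10)) = 2*((2*D)/(-10 + D)) = 2*(2*D/(-10 + D)) = 4*D/(-10 + D))
d(k) = -4*k/(-10 + k)
-426496 - (46822 - d(h(23))) = -426496 - (46822 - (-4)*2*23*(-6 + 23)/(-10 + 2*23*(-6 + 23))) = -426496 - (46822 - (-4)*2*23*17/(-10 + 2*23*17)) = -426496 - (46822 - (-4)*782/(-10 + 782)) = -426496 - (46822 - (-4)*782/772) = -426496 - (46822 - 1*(-782/193)) = -426496 - (46822 + 782/193) = -426496 - 1*9037428/193 = -426496 - 9037428/193 = -91351156/193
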